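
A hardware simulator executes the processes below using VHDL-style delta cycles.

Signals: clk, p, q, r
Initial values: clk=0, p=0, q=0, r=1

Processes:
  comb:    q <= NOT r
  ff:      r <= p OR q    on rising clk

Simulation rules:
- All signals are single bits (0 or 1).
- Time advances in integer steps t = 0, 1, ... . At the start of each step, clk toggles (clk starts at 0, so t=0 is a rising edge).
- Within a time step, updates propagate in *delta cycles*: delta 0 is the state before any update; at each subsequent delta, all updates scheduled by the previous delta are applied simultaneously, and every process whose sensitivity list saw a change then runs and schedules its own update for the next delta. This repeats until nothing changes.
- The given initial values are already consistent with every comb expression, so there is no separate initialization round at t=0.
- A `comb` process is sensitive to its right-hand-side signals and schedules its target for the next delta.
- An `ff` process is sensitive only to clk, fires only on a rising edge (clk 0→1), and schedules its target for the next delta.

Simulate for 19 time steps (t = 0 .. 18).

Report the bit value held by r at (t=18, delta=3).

t=0 Δ0: clk=0 q=0 p=0 r=1
  Δ1: clk:0→1
  Δ2: r:1→0
  Δ3: q:0→1
  (3Δ to stable)
t=1 Δ0: clk=1 q=1 p=0 r=0
  Δ1: clk:1→0
  (1Δ to stable)
t=2 Δ0: clk=0 q=1 p=0 r=0
  Δ1: clk:0→1
  Δ2: r:0→1
  Δ3: q:1→0
  (3Δ to stable)
t=3 Δ0: clk=1 q=0 p=0 r=1
  Δ1: clk:1→0
  (1Δ to stable)
t=4 Δ0: clk=0 q=0 p=0 r=1
  Δ1: clk:0→1
  Δ2: r:1→0
  Δ3: q:0→1
  (3Δ to stable)
t=5 Δ0: clk=1 q=1 p=0 r=0
  Δ1: clk:1→0
  (1Δ to stable)
t=6 Δ0: clk=0 q=1 p=0 r=0
  Δ1: clk:0→1
  Δ2: r:0→1
  Δ3: q:1→0
  (3Δ to stable)
t=7 Δ0: clk=1 q=0 p=0 r=1
  Δ1: clk:1→0
  (1Δ to stable)
t=8 Δ0: clk=0 q=0 p=0 r=1
  Δ1: clk:0→1
  Δ2: r:1→0
  Δ3: q:0→1
  (3Δ to stable)
t=9 Δ0: clk=1 q=1 p=0 r=0
  Δ1: clk:1→0
  (1Δ to stable)
t=10 Δ0: clk=0 q=1 p=0 r=0
  Δ1: clk:0→1
  Δ2: r:0→1
  Δ3: q:1→0
  (3Δ to stable)
t=11 Δ0: clk=1 q=0 p=0 r=1
  Δ1: clk:1→0
  (1Δ to stable)
t=12 Δ0: clk=0 q=0 p=0 r=1
  Δ1: clk:0→1
  Δ2: r:1→0
  Δ3: q:0→1
  (3Δ to stable)
t=13 Δ0: clk=1 q=1 p=0 r=0
  Δ1: clk:1→0
  (1Δ to stable)
t=14 Δ0: clk=0 q=1 p=0 r=0
  Δ1: clk:0→1
  Δ2: r:0→1
  Δ3: q:1→0
  (3Δ to stable)
t=15 Δ0: clk=1 q=0 p=0 r=1
  Δ1: clk:1→0
  (1Δ to stable)
t=16 Δ0: clk=0 q=0 p=0 r=1
  Δ1: clk:0→1
  Δ2: r:1→0
  Δ3: q:0→1
  (3Δ to stable)
t=17 Δ0: clk=1 q=1 p=0 r=0
  Δ1: clk:1→0
  (1Δ to stable)
t=18 Δ0: clk=0 q=1 p=0 r=0
  Δ1: clk:0→1
  Δ2: r:0→1
  Δ3: q:1→0
  (3Δ to stable)

1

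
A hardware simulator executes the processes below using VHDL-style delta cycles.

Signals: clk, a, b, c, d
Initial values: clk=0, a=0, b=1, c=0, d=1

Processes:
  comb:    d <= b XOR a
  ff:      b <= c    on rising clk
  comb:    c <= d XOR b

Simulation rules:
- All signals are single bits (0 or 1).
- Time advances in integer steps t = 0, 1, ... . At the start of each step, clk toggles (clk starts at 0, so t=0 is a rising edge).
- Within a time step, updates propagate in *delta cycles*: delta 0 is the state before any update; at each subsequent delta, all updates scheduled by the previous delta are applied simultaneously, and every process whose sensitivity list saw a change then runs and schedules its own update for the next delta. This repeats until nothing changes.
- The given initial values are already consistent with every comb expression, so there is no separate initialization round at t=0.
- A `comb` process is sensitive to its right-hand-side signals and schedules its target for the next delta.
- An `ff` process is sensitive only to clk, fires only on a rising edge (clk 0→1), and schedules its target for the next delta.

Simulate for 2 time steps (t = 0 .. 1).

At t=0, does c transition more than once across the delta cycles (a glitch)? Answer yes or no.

[bits: clk,b,c,a,d]
t=0: Δ0=01001 Δ1=11001 Δ2=10001 Δ3=10100 Δ4=10000 | 4Δ
t=1: Δ0=10000 Δ1=00000 | 1Δ

yes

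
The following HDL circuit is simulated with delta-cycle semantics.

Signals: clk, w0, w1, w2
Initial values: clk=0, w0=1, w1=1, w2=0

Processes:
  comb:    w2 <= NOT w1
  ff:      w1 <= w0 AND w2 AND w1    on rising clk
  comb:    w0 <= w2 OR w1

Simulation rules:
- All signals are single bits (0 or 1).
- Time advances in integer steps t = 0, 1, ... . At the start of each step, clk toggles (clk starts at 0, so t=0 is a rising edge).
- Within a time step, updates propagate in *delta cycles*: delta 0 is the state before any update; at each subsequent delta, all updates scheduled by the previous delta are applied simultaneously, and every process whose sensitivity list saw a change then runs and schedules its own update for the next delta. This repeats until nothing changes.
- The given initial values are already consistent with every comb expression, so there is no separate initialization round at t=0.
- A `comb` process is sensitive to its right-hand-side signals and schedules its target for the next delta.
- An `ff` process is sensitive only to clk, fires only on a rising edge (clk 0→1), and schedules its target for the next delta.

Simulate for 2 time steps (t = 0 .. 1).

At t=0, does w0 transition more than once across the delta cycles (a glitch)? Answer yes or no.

yes

[bits: clk,w2,w1,w0]
t=0: Δ0=0011 Δ1=1011 Δ2=1001 Δ3=1100 Δ4=1101 | 4Δ
t=1: Δ0=1101 Δ1=0101 | 1Δ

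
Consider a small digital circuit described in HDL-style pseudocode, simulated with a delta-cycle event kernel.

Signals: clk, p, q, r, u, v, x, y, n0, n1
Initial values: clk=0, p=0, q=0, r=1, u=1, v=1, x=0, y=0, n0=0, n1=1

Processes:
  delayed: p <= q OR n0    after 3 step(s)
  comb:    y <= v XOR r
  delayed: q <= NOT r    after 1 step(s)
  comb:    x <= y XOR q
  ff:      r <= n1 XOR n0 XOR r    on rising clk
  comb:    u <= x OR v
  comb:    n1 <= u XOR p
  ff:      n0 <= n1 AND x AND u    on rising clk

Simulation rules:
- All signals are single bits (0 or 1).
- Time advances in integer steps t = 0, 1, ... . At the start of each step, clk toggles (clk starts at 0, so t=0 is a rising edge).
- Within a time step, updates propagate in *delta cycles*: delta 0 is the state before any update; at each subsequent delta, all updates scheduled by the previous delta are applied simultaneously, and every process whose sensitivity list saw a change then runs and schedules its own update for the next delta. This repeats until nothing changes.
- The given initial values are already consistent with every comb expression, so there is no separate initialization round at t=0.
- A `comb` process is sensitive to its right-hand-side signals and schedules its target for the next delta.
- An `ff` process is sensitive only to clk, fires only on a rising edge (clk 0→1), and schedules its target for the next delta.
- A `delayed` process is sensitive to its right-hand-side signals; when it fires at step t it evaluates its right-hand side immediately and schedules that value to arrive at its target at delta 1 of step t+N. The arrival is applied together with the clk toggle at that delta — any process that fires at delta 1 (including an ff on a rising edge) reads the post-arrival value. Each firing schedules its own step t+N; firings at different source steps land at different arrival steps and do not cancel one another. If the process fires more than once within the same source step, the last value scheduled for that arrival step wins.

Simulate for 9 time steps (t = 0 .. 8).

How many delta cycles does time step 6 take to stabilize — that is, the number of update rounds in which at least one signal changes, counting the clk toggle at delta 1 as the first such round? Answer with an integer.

2

t=0 Δ0: x=0 q=0 r=1 clk=0 y=0 u=1 n0=0 n1=1 p=0 v=1
  Δ1: clk:0→1
  Δ2: r:1→0
  Δ3: y:0→1
  Δ4: x:0→1
  (4Δ to stable)
t=1 Δ0: x=1 q=0 r=0 clk=1 y=1 u=1 n0=0 n1=1 p=0 v=1
  Δ1: q:0→1, clk:1→0
  Δ2: x:1→0
  (2Δ to stable)
t=2 Δ0: x=0 q=1 r=0 clk=0 y=1 u=1 n0=0 n1=1 p=0 v=1
  Δ1: clk:0→1
  Δ2: r:0→1
  Δ3: y:1→0
  Δ4: x:0→1
  (4Δ to stable)
t=3 Δ0: x=1 q=1 r=1 clk=1 y=0 u=1 n0=0 n1=1 p=0 v=1
  Δ1: q:1→0, clk:1→0
  Δ2: x:1→0
  (2Δ to stable)
t=4 Δ0: x=0 q=0 r=1 clk=0 y=0 u=1 n0=0 n1=1 p=0 v=1
  Δ1: clk:0→1, p:0→1
  Δ2: r:1→0, n1:1→0
  Δ3: y:0→1
  Δ4: x:0→1
  (4Δ to stable)
t=5 Δ0: x=1 q=0 r=0 clk=1 y=1 u=1 n0=0 n1=0 p=1 v=1
  Δ1: q:0→1, clk:1→0
  Δ2: x:1→0
  (2Δ to stable)
t=6 Δ0: x=0 q=1 r=0 clk=0 y=1 u=1 n0=0 n1=0 p=1 v=1
  Δ1: clk:0→1, p:1→0
  Δ2: n1:0→1
  (2Δ to stable)
t=7 Δ0: x=0 q=1 r=0 clk=1 y=1 u=1 n0=0 n1=1 p=0 v=1
  Δ1: clk:1→0
  (1Δ to stable)
t=8 Δ0: x=0 q=1 r=0 clk=0 y=1 u=1 n0=0 n1=1 p=0 v=1
  Δ1: clk:0→1, p:0→1
  Δ2: r:0→1, n1:1→0
  Δ3: y:1→0
  Δ4: x:0→1
  (4Δ to stable)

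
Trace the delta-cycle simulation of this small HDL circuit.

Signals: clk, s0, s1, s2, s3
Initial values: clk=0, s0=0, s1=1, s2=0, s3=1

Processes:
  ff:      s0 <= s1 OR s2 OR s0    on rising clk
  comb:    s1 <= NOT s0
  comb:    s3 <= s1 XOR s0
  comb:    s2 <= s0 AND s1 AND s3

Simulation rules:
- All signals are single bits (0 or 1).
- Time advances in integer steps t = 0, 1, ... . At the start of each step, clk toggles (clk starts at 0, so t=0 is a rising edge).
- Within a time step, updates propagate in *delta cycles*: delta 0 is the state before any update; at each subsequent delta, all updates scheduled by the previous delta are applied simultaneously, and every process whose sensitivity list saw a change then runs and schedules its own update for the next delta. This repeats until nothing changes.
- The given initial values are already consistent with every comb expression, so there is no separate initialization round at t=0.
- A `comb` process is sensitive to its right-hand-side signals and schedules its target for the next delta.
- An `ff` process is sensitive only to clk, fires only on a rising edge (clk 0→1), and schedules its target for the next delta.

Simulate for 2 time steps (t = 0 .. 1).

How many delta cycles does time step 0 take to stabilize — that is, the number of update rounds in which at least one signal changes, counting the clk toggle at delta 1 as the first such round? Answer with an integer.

4

t0.Δ0 s0=0 s2=0 clk=0 s1=1 s3=1
t0.Δ1 s0=0 s2=0 clk=1 s1=1 s3=1
t0.Δ2 s0=1 s2=0 clk=1 s1=1 s3=1
t0.Δ3 s0=1 s2=1 clk=1 s1=0 s3=0
t0.Δ4 s0=1 s2=0 clk=1 s1=0 s3=1
t1.Δ0 s0=1 s2=0 clk=1 s1=0 s3=1
t1.Δ1 s0=1 s2=0 clk=0 s1=0 s3=1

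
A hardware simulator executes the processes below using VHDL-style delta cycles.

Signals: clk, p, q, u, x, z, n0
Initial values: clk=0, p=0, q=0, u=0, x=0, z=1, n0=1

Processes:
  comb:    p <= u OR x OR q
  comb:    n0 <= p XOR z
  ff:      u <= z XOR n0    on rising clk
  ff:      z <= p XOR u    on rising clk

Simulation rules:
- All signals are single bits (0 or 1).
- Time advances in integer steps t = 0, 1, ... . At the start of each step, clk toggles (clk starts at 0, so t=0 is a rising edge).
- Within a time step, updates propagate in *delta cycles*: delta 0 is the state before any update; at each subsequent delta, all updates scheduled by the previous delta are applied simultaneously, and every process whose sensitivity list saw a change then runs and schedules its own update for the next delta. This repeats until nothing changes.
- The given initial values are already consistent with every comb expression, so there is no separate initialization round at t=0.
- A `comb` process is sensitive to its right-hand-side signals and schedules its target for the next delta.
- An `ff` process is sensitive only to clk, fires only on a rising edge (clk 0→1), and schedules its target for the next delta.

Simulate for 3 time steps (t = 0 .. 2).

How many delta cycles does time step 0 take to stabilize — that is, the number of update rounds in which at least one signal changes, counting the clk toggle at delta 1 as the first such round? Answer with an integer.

t=0 Δ0: x=0 z=1 p=0 clk=0 q=0 u=0 n0=1
  Δ1: clk:0→1
  Δ2: z:1→0
  Δ3: n0:1→0
  (3Δ to stable)
t=1 Δ0: x=0 z=0 p=0 clk=1 q=0 u=0 n0=0
  Δ1: clk:1→0
  (1Δ to stable)
t=2 Δ0: x=0 z=0 p=0 clk=0 q=0 u=0 n0=0
  Δ1: clk:0→1
  (1Δ to stable)

3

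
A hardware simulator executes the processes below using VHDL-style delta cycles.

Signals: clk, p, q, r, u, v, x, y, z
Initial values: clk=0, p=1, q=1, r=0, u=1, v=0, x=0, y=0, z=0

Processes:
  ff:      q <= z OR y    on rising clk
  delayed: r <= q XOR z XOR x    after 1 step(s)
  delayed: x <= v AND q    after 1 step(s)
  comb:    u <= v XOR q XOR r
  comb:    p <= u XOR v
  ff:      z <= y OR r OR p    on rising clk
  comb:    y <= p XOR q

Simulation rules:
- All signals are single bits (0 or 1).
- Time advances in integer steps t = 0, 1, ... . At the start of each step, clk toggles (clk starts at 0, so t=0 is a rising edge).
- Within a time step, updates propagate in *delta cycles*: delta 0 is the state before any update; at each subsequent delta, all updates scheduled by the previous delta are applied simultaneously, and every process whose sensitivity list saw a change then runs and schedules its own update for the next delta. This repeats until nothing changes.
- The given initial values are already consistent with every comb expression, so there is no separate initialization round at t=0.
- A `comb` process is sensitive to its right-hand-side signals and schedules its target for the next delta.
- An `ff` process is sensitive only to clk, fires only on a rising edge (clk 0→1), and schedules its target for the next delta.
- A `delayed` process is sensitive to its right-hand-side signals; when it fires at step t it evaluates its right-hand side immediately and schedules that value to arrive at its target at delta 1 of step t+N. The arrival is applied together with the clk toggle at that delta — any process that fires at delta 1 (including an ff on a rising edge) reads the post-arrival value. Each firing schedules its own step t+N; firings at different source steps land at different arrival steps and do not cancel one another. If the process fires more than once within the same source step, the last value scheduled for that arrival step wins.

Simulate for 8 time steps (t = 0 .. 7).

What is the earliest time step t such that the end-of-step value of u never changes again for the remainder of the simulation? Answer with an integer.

3

[bits: r,u,v,clk,y,x,q,z,p]
t=0: Δ0=010000101 Δ1=010100101 Δ2=010100011 Δ3=000110011 Δ4=000110010 Δ5=000100010 | 5Δ
t=1: Δ0=000100010 Δ1=100000010 Δ2=110000010 Δ3=110000011 Δ4=110010011 | 4Δ
t=2: Δ0=110010011 Δ1=110110011 Δ2=110110111 Δ3=100100111 Δ4=100100110 Δ5=100110110 | 5Δ
t=3: Δ0=100110110 Δ1=000010110 Δ2=010010110 Δ3=010010111 Δ4=010000111 | 4Δ
t=4: Δ0=010000111 Δ1=010100111 | 1Δ
t=5: Δ0=010100111 Δ1=010000111 | 1Δ
t=6: Δ0=010000111 Δ1=010100111 | 1Δ
t=7: Δ0=010100111 Δ1=010000111 | 1Δ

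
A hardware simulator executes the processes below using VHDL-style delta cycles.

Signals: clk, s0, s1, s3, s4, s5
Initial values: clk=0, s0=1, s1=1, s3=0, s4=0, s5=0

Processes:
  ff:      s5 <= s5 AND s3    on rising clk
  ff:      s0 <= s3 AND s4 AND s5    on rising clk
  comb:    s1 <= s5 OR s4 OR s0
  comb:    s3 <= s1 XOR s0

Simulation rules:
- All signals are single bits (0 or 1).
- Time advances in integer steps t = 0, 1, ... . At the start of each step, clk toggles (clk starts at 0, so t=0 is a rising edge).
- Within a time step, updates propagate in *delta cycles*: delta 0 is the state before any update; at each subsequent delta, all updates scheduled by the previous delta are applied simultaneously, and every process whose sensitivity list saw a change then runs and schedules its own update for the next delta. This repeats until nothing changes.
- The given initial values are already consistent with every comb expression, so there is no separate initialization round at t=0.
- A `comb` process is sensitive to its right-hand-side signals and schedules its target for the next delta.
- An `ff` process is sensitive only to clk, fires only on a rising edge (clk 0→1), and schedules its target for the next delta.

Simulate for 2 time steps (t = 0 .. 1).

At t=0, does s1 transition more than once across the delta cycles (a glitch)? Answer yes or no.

no

t=0 Δ0: s5=0 s3=0 clk=0 s0=1 s1=1 s4=0
  Δ1: clk:0→1
  Δ2: s0:1→0
  Δ3: s3:0→1, s1:1→0
  Δ4: s3:1→0
  (4Δ to stable)
t=1 Δ0: s5=0 s3=0 clk=1 s0=0 s1=0 s4=0
  Δ1: clk:1→0
  (1Δ to stable)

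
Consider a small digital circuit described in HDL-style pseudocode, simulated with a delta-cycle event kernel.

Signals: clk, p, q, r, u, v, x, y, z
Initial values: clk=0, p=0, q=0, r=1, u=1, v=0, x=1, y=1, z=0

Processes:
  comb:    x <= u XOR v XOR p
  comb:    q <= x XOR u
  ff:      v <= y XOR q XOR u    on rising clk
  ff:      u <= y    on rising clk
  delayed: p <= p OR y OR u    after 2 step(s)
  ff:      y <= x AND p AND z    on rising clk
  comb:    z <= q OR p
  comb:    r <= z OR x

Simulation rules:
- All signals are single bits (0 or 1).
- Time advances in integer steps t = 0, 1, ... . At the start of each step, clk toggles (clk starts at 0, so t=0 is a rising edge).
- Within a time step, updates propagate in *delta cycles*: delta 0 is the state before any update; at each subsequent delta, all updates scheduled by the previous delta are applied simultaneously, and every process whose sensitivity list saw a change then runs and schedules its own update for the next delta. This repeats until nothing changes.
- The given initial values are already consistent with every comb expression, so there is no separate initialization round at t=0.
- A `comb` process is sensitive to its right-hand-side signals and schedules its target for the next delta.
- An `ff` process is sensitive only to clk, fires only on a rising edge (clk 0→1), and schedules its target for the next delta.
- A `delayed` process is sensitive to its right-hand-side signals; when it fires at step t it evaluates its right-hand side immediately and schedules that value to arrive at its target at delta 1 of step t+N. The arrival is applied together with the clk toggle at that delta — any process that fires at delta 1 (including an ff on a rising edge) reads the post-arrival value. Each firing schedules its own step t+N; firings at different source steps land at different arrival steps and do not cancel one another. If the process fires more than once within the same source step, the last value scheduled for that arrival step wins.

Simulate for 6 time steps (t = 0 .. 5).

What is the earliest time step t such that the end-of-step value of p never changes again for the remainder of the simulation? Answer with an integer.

t0.Δ0 z=0 y=1 r=1 clk=0 x=1 v=0 u=1 p=0 q=0
t0.Δ1 z=0 y=1 r=1 clk=1 x=1 v=0 u=1 p=0 q=0
t0.Δ2 z=0 y=0 r=1 clk=1 x=1 v=0 u=1 p=0 q=0
t1.Δ0 z=0 y=0 r=1 clk=1 x=1 v=0 u=1 p=0 q=0
t1.Δ1 z=0 y=0 r=1 clk=0 x=1 v=0 u=1 p=0 q=0
t2.Δ0 z=0 y=0 r=1 clk=0 x=1 v=0 u=1 p=0 q=0
t2.Δ1 z=0 y=0 r=1 clk=1 x=1 v=0 u=1 p=1 q=0
t2.Δ2 z=1 y=0 r=1 clk=1 x=0 v=1 u=0 p=1 q=0
t3.Δ0 z=1 y=0 r=1 clk=1 x=0 v=1 u=0 p=1 q=0
t3.Δ1 z=1 y=0 r=1 clk=0 x=0 v=1 u=0 p=1 q=0
t4.Δ0 z=1 y=0 r=1 clk=0 x=0 v=1 u=0 p=1 q=0
t4.Δ1 z=1 y=0 r=1 clk=1 x=0 v=1 u=0 p=1 q=0
t4.Δ2 z=1 y=0 r=1 clk=1 x=0 v=0 u=0 p=1 q=0
t4.Δ3 z=1 y=0 r=1 clk=1 x=1 v=0 u=0 p=1 q=0
t4.Δ4 z=1 y=0 r=1 clk=1 x=1 v=0 u=0 p=1 q=1
t5.Δ0 z=1 y=0 r=1 clk=1 x=1 v=0 u=0 p=1 q=1
t5.Δ1 z=1 y=0 r=1 clk=0 x=1 v=0 u=0 p=1 q=1

2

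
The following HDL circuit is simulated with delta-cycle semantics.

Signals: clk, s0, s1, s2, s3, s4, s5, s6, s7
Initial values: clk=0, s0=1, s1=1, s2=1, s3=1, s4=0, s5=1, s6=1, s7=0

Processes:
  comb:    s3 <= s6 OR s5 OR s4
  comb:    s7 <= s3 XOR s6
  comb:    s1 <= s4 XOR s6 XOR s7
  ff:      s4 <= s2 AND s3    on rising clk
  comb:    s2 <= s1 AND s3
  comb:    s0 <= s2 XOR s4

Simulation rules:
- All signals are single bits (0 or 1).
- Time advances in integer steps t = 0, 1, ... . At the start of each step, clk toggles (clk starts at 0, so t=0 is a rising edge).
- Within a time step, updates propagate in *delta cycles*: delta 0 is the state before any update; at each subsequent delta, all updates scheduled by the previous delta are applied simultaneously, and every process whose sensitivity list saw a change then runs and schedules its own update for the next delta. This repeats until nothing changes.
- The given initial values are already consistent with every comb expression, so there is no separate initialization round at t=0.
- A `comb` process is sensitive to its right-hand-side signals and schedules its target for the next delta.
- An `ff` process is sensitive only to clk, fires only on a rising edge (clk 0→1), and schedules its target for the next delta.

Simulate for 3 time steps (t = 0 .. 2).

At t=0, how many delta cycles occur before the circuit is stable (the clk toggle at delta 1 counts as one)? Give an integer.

[bits: s0,s3,s4,s6,clk,s5,s7,s1,s2]
t=0: Δ0=110101011 Δ1=110111011 Δ2=111111011 Δ3=011111001 Δ4=011111000 Δ5=111111000 | 5Δ
t=1: Δ0=111111000 Δ1=111101000 | 1Δ
t=2: Δ0=111101000 Δ1=111111000 Δ2=110111000 Δ3=010111010 Δ4=010111011 Δ5=110111011 | 5Δ

5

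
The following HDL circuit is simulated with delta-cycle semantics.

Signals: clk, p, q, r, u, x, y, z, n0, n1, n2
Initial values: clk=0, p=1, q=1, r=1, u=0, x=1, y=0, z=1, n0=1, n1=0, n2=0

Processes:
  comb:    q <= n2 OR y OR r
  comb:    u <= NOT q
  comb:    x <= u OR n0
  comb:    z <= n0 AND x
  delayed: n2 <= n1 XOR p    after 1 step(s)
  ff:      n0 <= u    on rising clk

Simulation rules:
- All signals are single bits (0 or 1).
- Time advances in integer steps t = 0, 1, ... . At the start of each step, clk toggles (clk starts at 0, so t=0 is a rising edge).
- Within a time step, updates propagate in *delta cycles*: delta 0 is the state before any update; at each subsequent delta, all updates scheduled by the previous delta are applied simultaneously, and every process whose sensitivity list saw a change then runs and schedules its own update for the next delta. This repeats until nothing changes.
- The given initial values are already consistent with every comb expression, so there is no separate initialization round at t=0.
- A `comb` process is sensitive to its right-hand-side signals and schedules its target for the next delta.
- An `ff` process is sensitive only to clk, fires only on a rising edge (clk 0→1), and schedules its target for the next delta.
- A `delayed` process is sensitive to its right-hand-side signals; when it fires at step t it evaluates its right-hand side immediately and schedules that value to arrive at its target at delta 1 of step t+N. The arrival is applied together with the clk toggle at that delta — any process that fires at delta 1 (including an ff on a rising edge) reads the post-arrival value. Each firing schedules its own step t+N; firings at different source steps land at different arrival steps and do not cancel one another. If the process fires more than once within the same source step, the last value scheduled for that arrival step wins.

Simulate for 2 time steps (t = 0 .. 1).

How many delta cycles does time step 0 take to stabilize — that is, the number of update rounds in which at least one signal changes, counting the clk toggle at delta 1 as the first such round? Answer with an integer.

t0.Δ0 u=0 y=0 n1=0 clk=0 p=1 x=1 n2=0 n0=1 z=1 q=1 r=1
t0.Δ1 u=0 y=0 n1=0 clk=1 p=1 x=1 n2=0 n0=1 z=1 q=1 r=1
t0.Δ2 u=0 y=0 n1=0 clk=1 p=1 x=1 n2=0 n0=0 z=1 q=1 r=1
t0.Δ3 u=0 y=0 n1=0 clk=1 p=1 x=0 n2=0 n0=0 z=0 q=1 r=1
t1.Δ0 u=0 y=0 n1=0 clk=1 p=1 x=0 n2=0 n0=0 z=0 q=1 r=1
t1.Δ1 u=0 y=0 n1=0 clk=0 p=1 x=0 n2=0 n0=0 z=0 q=1 r=1

3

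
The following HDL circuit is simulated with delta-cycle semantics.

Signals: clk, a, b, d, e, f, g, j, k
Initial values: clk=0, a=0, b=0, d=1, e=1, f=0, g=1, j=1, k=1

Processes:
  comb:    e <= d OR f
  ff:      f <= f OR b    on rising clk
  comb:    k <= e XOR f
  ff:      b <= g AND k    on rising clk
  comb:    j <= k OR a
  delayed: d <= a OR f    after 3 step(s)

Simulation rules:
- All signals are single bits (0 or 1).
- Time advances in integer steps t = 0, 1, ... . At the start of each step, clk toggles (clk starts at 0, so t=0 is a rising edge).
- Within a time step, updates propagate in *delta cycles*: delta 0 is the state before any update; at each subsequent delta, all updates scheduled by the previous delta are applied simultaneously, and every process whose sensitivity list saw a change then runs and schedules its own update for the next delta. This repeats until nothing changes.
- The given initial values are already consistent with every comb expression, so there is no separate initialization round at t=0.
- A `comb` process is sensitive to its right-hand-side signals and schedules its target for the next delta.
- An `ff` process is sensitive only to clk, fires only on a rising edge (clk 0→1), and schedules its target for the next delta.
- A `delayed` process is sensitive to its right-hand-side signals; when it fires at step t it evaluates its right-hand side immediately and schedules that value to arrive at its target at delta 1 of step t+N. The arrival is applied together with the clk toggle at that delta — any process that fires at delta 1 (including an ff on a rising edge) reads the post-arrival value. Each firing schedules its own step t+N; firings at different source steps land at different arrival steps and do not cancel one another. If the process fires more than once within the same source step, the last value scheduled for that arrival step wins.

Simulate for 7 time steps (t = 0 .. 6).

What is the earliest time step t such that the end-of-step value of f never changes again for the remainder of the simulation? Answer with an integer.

2

[bits: g,f,j,d,e,k,a,b,clk]
t=0: Δ0=101111000 Δ1=101111001 Δ2=101111011 | 2Δ
t=1: Δ0=101111011 Δ1=101111010 | 1Δ
t=2: Δ0=101111010 Δ1=101111011 Δ2=111111011 Δ3=111110011 Δ4=110110011 | 4Δ
t=3: Δ0=110110011 Δ1=110110010 | 1Δ
t=4: Δ0=110110010 Δ1=110110011 Δ2=110110001 | 2Δ
t=5: Δ0=110110001 Δ1=110110000 | 1Δ
t=6: Δ0=110110000 Δ1=110110001 | 1Δ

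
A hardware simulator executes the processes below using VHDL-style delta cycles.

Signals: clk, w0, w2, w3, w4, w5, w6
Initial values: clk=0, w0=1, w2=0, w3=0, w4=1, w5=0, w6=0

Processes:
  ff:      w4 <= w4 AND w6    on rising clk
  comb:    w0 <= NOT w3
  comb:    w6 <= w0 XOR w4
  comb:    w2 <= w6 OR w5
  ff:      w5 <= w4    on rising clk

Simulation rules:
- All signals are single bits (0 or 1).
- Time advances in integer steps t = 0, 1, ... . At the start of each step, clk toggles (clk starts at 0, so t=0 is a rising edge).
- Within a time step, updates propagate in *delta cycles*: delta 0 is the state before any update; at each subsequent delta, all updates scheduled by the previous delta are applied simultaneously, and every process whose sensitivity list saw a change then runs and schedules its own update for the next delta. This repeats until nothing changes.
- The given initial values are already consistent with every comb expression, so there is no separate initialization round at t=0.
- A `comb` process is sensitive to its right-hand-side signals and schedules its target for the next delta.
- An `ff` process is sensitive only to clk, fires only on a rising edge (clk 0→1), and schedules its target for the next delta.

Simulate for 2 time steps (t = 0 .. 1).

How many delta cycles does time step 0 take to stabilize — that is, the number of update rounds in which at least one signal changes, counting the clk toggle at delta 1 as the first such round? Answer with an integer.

t=0 Δ0: w3=0 clk=0 w4=1 w6=0 w5=0 w2=0 w0=1
  Δ1: clk:0→1
  Δ2: w4:1→0, w5:0→1
  Δ3: w6:0→1, w2:0→1
  (3Δ to stable)
t=1 Δ0: w3=0 clk=1 w4=0 w6=1 w5=1 w2=1 w0=1
  Δ1: clk:1→0
  (1Δ to stable)

3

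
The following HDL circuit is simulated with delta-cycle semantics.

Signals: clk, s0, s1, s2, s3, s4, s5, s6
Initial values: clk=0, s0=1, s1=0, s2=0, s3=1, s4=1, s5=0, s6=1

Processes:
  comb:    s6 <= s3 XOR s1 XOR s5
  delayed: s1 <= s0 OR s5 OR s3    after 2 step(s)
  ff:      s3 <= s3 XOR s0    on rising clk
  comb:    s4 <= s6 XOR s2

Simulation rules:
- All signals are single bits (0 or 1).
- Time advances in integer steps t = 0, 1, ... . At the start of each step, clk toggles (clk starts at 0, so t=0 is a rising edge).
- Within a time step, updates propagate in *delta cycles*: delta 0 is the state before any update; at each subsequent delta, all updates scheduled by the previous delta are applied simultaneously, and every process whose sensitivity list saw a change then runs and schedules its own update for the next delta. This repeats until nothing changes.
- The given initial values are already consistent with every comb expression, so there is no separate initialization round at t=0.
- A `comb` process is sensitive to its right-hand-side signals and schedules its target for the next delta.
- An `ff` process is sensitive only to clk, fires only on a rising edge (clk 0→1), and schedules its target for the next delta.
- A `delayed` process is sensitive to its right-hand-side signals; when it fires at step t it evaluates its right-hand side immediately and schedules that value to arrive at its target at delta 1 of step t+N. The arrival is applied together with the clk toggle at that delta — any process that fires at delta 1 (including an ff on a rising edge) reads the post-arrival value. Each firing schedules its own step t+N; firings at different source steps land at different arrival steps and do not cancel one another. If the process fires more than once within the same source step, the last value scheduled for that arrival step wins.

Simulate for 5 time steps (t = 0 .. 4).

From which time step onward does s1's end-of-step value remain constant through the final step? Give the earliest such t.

2

t=0 Δ0: s0=1 s3=1 clk=0 s6=1 s5=0 s2=0 s1=0 s4=1
  Δ1: clk:0→1
  Δ2: s3:1→0
  Δ3: s6:1→0
  Δ4: s4:1→0
  (4Δ to stable)
t=1 Δ0: s0=1 s3=0 clk=1 s6=0 s5=0 s2=0 s1=0 s4=0
  Δ1: clk:1→0
  (1Δ to stable)
t=2 Δ0: s0=1 s3=0 clk=0 s6=0 s5=0 s2=0 s1=0 s4=0
  Δ1: clk:0→1, s1:0→1
  Δ2: s3:0→1, s6:0→1
  Δ3: s6:1→0, s4:0→1
  Δ4: s4:1→0
  (4Δ to stable)
t=3 Δ0: s0=1 s3=1 clk=1 s6=0 s5=0 s2=0 s1=1 s4=0
  Δ1: clk:1→0
  (1Δ to stable)
t=4 Δ0: s0=1 s3=1 clk=0 s6=0 s5=0 s2=0 s1=1 s4=0
  Δ1: clk:0→1
  Δ2: s3:1→0
  Δ3: s6:0→1
  Δ4: s4:0→1
  (4Δ to stable)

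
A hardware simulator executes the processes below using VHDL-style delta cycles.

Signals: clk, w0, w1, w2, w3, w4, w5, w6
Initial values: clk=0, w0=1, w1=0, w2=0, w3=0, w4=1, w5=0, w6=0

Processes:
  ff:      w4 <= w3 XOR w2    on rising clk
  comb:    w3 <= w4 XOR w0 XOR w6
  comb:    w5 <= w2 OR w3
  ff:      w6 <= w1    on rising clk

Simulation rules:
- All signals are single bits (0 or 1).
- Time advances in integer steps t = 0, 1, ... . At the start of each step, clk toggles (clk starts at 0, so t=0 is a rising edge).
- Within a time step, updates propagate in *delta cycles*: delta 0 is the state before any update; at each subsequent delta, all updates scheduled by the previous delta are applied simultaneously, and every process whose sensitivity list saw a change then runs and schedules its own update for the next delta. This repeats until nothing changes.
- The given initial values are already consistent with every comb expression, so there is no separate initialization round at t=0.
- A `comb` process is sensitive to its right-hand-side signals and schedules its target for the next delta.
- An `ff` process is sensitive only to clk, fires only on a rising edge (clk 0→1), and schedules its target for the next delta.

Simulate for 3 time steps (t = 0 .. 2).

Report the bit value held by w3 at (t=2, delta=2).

t=0 Δ0: w4=1 clk=0 w5=0 w2=0 w0=1 w3=0 w6=0 w1=0
  Δ1: clk:0→1
  Δ2: w4:1→0
  Δ3: w3:0→1
  Δ4: w5:0→1
  (4Δ to stable)
t=1 Δ0: w4=0 clk=1 w5=1 w2=0 w0=1 w3=1 w6=0 w1=0
  Δ1: clk:1→0
  (1Δ to stable)
t=2 Δ0: w4=0 clk=0 w5=1 w2=0 w0=1 w3=1 w6=0 w1=0
  Δ1: clk:0→1
  Δ2: w4:0→1
  Δ3: w3:1→0
  Δ4: w5:1→0
  (4Δ to stable)

1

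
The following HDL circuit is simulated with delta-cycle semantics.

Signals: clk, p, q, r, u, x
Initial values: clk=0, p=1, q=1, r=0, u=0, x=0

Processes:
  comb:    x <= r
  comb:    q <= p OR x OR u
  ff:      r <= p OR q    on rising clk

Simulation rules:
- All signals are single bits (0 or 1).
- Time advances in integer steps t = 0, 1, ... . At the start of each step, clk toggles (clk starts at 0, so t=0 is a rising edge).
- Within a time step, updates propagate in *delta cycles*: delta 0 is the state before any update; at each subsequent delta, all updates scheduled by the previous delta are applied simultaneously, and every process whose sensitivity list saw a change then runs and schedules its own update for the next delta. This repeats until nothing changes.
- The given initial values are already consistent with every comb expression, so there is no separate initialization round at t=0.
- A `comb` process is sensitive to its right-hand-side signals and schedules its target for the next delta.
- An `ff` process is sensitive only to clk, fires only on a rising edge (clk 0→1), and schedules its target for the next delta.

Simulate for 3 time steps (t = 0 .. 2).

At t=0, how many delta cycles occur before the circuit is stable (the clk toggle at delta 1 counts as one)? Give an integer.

3

t=0 Δ0: clk=0 q=1 x=0 r=0 u=0 p=1
  Δ1: clk:0→1
  Δ2: r:0→1
  Δ3: x:0→1
  (3Δ to stable)
t=1 Δ0: clk=1 q=1 x=1 r=1 u=0 p=1
  Δ1: clk:1→0
  (1Δ to stable)
t=2 Δ0: clk=0 q=1 x=1 r=1 u=0 p=1
  Δ1: clk:0→1
  (1Δ to stable)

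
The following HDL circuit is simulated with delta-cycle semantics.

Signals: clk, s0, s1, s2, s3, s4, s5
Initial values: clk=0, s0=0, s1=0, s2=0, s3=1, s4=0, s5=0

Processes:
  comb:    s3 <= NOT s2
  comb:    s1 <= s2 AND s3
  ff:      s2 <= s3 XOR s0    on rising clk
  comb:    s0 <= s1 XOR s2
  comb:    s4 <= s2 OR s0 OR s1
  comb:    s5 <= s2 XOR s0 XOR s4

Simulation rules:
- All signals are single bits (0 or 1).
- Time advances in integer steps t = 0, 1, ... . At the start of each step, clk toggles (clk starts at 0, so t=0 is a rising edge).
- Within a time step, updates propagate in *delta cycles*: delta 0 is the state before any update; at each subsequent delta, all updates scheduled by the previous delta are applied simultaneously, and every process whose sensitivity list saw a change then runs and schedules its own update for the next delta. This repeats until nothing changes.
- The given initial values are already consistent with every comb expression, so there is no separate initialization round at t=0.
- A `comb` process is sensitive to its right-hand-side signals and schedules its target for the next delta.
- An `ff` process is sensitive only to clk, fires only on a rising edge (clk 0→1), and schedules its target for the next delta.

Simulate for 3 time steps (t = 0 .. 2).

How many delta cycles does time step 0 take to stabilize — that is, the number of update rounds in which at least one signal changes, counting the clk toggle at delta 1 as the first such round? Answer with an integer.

t=0 Δ0: clk=0 s1=0 s5=0 s3=1 s4=0 s2=0 s0=0
  Δ1: clk:0→1
  Δ2: s2:0→1
  Δ3: s1:0→1, s5:0→1, s3:1→0, s4:0→1, s0:0→1
  Δ4: s1:1→0, s0:1→0
  Δ5: s5:1→0, s0:0→1
  Δ6: s5:0→1
  (6Δ to stable)
t=1 Δ0: clk=1 s1=0 s5=1 s3=0 s4=1 s2=1 s0=1
  Δ1: clk:1→0
  (1Δ to stable)
t=2 Δ0: clk=0 s1=0 s5=1 s3=0 s4=1 s2=1 s0=1
  Δ1: clk:0→1
  (1Δ to stable)

6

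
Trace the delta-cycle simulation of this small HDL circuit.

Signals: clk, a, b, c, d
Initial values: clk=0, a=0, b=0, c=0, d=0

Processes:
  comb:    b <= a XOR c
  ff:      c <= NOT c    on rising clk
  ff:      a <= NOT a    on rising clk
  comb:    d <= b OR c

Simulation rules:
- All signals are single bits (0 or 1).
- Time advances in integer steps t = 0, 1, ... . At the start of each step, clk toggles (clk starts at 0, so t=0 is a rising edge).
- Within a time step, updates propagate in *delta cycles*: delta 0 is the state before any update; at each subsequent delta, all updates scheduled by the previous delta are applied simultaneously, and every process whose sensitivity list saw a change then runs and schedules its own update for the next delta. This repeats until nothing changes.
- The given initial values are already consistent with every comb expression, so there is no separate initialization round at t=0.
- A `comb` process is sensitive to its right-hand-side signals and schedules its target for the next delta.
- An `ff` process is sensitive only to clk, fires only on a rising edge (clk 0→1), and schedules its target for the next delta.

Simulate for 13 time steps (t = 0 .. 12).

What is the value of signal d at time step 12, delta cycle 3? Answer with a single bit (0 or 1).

1

t=0 Δ0: d=0 clk=0 b=0 c=0 a=0
  Δ1: clk:0→1
  Δ2: c:0→1, a:0→1
  Δ3: d:0→1
  (3Δ to stable)
t=1 Δ0: d=1 clk=1 b=0 c=1 a=1
  Δ1: clk:1→0
  (1Δ to stable)
t=2 Δ0: d=1 clk=0 b=0 c=1 a=1
  Δ1: clk:0→1
  Δ2: c:1→0, a:1→0
  Δ3: d:1→0
  (3Δ to stable)
t=3 Δ0: d=0 clk=1 b=0 c=0 a=0
  Δ1: clk:1→0
  (1Δ to stable)
t=4 Δ0: d=0 clk=0 b=0 c=0 a=0
  Δ1: clk:0→1
  Δ2: c:0→1, a:0→1
  Δ3: d:0→1
  (3Δ to stable)
t=5 Δ0: d=1 clk=1 b=0 c=1 a=1
  Δ1: clk:1→0
  (1Δ to stable)
t=6 Δ0: d=1 clk=0 b=0 c=1 a=1
  Δ1: clk:0→1
  Δ2: c:1→0, a:1→0
  Δ3: d:1→0
  (3Δ to stable)
t=7 Δ0: d=0 clk=1 b=0 c=0 a=0
  Δ1: clk:1→0
  (1Δ to stable)
t=8 Δ0: d=0 clk=0 b=0 c=0 a=0
  Δ1: clk:0→1
  Δ2: c:0→1, a:0→1
  Δ3: d:0→1
  (3Δ to stable)
t=9 Δ0: d=1 clk=1 b=0 c=1 a=1
  Δ1: clk:1→0
  (1Δ to stable)
t=10 Δ0: d=1 clk=0 b=0 c=1 a=1
  Δ1: clk:0→1
  Δ2: c:1→0, a:1→0
  Δ3: d:1→0
  (3Δ to stable)
t=11 Δ0: d=0 clk=1 b=0 c=0 a=0
  Δ1: clk:1→0
  (1Δ to stable)
t=12 Δ0: d=0 clk=0 b=0 c=0 a=0
  Δ1: clk:0→1
  Δ2: c:0→1, a:0→1
  Δ3: d:0→1
  (3Δ to stable)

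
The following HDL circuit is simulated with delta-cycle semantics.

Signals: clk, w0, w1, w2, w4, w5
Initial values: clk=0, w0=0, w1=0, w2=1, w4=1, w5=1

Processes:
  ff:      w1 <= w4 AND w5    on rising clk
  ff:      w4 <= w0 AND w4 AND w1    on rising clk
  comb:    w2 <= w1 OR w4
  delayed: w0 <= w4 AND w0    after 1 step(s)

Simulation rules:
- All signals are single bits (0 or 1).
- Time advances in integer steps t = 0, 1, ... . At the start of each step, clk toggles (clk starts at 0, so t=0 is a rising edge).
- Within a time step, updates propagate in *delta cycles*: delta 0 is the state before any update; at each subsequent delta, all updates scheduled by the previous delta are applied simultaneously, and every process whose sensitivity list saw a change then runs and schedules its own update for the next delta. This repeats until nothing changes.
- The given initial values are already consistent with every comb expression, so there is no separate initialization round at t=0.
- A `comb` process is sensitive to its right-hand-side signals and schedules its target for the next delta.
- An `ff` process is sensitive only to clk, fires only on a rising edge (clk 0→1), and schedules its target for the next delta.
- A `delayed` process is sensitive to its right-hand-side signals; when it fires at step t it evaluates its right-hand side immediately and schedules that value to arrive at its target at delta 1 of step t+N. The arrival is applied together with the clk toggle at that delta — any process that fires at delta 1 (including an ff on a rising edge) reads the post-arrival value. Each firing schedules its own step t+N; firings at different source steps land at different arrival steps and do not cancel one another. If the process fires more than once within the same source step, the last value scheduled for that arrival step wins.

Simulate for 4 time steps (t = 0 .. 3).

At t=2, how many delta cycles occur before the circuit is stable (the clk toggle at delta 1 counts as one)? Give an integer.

3

[bits: w1,w4,clk,w2,w0,w5]
t=0: Δ0=010101 Δ1=011101 Δ2=101101 | 2Δ
t=1: Δ0=101101 Δ1=100101 | 1Δ
t=2: Δ0=100101 Δ1=101101 Δ2=001101 Δ3=001001 | 3Δ
t=3: Δ0=001001 Δ1=000001 | 1Δ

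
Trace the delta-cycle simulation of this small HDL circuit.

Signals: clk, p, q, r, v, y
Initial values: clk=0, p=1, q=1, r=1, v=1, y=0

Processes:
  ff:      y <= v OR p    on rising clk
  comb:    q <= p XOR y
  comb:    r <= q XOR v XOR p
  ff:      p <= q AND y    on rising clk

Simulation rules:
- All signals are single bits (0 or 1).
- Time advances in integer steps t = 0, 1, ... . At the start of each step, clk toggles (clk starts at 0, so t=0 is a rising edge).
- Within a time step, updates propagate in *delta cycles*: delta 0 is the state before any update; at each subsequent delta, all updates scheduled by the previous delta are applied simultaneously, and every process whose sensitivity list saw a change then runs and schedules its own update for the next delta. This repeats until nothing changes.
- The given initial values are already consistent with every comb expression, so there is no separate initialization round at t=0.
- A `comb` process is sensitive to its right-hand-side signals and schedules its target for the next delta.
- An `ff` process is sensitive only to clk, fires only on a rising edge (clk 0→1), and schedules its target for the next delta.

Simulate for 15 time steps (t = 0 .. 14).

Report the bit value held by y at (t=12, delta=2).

1

[bits: p,clk,v,q,y,r]
t=0: Δ0=101101 Δ1=111101 Δ2=011111 Δ3=011110 | 3Δ
t=1: Δ0=011110 Δ1=001110 | 1Δ
t=2: Δ0=001110 Δ1=011110 Δ2=111110 Δ3=111011 Δ4=111010 | 4Δ
t=3: Δ0=111010 Δ1=101010 | 1Δ
t=4: Δ0=101010 Δ1=111010 Δ2=011010 Δ3=011111 Δ4=011110 | 4Δ
t=5: Δ0=011110 Δ1=001110 | 1Δ
t=6: Δ0=001110 Δ1=011110 Δ2=111110 Δ3=111011 Δ4=111010 | 4Δ
t=7: Δ0=111010 Δ1=101010 | 1Δ
t=8: Δ0=101010 Δ1=111010 Δ2=011010 Δ3=011111 Δ4=011110 | 4Δ
t=9: Δ0=011110 Δ1=001110 | 1Δ
t=10: Δ0=001110 Δ1=011110 Δ2=111110 Δ3=111011 Δ4=111010 | 4Δ
t=11: Δ0=111010 Δ1=101010 | 1Δ
t=12: Δ0=101010 Δ1=111010 Δ2=011010 Δ3=011111 Δ4=011110 | 4Δ
t=13: Δ0=011110 Δ1=001110 | 1Δ
t=14: Δ0=001110 Δ1=011110 Δ2=111110 Δ3=111011 Δ4=111010 | 4Δ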